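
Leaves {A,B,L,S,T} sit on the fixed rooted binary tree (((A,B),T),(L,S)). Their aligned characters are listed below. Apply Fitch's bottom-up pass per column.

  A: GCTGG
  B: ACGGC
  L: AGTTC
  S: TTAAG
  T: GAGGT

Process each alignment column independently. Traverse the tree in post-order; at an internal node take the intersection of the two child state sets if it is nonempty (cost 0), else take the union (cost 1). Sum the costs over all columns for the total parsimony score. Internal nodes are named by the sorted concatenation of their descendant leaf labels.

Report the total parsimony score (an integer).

AB@0: {G} ∪ {A} = {A,G} (union, +1)
ABT@0: {A,G} ∩ {G} = {G} (intersection, +0)
LS@0: {A} ∪ {T} = {A,T} (union, +1)
ABLST@0: {G} ∪ {A,T} = {A,G,T} (union, +1)
AB@1: {C} ∩ {C} = {C} (intersection, +0)
ABT@1: {C} ∪ {A} = {A,C} (union, +1)
LS@1: {G} ∪ {T} = {G,T} (union, +1)
ABLST@1: {A,C} ∪ {G,T} = {A,C,G,T} (union, +1)
AB@2: {T} ∪ {G} = {G,T} (union, +1)
ABT@2: {G,T} ∩ {G} = {G} (intersection, +0)
LS@2: {T} ∪ {A} = {A,T} (union, +1)
ABLST@2: {G} ∪ {A,T} = {A,G,T} (union, +1)
AB@3: {G} ∩ {G} = {G} (intersection, +0)
ABT@3: {G} ∩ {G} = {G} (intersection, +0)
LS@3: {T} ∪ {A} = {A,T} (union, +1)
ABLST@3: {G} ∪ {A,T} = {A,G,T} (union, +1)
AB@4: {G} ∪ {C} = {C,G} (union, +1)
ABT@4: {C,G} ∪ {T} = {C,G,T} (union, +1)
LS@4: {C} ∪ {G} = {C,G} (union, +1)
ABLST@4: {C,G,T} ∩ {C,G} = {C,G} (intersection, +0)
per-site changes: [3, 3, 3, 2, 3]; total = 14

14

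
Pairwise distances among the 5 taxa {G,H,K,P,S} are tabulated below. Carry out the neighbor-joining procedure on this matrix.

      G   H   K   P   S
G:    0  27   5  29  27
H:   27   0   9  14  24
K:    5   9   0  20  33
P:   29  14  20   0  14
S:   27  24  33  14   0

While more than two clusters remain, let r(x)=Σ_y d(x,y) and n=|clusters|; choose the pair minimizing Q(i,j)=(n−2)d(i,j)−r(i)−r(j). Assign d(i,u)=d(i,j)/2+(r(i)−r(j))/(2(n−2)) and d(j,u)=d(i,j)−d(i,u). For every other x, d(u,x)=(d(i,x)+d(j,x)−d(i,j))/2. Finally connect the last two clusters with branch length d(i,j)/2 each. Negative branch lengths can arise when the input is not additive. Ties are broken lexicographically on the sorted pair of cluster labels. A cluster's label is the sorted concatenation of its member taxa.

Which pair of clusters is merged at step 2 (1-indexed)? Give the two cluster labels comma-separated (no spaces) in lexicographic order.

iteration 1: select G,K (d=5, Q=-140); attach at lengths (6, -1); label the merged cluster GK
  updated: d(GK,H)=31/2, d(GK,P)=22, d(GK,S)=55/2
iteration 2: select GK,H (d=31/2, Q=-175/2); attach at lengths (85/8, 39/8); label the merged cluster GHK
  updated: d(GHK,P)=41/4, d(GHK,S)=18
iteration 3: select GHK,P (d=41/4, Q=-169/4); attach at lengths (57/8, 25/8); label the merged cluster GHKP
  updated: d(GHKP,S)=87/8
iteration 4: select GHKP,S (d=87/8); attach at lengths (87/16, 87/16); label the merged cluster GHKPS
final tree: ((((G:6,K:-1):85/8,H:39/8):57/8,P:25/8):87/16,S:87/16)
total length: 333/8

GK,H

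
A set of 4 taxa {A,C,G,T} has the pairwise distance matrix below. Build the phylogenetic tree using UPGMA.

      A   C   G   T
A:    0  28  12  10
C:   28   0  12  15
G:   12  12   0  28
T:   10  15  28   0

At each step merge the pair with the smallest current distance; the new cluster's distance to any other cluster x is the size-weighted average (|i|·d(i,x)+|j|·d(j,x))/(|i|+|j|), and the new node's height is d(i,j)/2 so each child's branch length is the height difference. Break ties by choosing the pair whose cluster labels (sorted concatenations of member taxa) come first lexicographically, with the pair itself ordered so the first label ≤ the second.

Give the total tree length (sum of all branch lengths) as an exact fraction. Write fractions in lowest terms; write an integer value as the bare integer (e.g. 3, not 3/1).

127/4

1. join A+T (d=10) ⇒ AT; edges |A|=5, |T|=5
  updated: d(AT,C)=43/2, d(AT,G)=20
2. join C+G (d=12) ⇒ CG; edges |C|=6, |G|=6
  updated: d(AT,CG)=83/4
3. join AT+CG (d=83/4) ⇒ ACGT; edges |AT|=43/8, |CG|=35/8
final tree: ((A:5,T:5):43/8,(C:6,G:6):35/8)
total length: 127/4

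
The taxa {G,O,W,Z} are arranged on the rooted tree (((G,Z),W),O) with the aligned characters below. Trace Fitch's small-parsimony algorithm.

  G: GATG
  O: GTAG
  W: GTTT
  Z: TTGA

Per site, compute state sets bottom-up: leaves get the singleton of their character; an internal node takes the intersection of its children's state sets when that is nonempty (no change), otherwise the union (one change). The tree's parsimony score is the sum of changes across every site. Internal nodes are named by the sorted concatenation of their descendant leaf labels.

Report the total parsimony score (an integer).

site 0, node GZ: G={G} ∪ Z={T} → {G,T} (+1)
site 0, node GWZ: GZ={G,T} ∩ W={G} → {G} (+0)
site 0, node GOWZ: GWZ={G} ∩ O={G} → {G} (+0)
site 1, node GZ: G={A} ∪ Z={T} → {A,T} (+1)
site 1, node GWZ: GZ={A,T} ∩ W={T} → {T} (+0)
site 1, node GOWZ: GWZ={T} ∩ O={T} → {T} (+0)
site 2, node GZ: G={T} ∪ Z={G} → {G,T} (+1)
site 2, node GWZ: GZ={G,T} ∩ W={T} → {T} (+0)
site 2, node GOWZ: GWZ={T} ∪ O={A} → {A,T} (+1)
site 3, node GZ: G={G} ∪ Z={A} → {A,G} (+1)
site 3, node GWZ: GZ={A,G} ∪ W={T} → {A,G,T} (+1)
site 3, node GOWZ: GWZ={A,G,T} ∩ O={G} → {G} (+0)
per-site changes: [1, 1, 2, 2]; total = 6

6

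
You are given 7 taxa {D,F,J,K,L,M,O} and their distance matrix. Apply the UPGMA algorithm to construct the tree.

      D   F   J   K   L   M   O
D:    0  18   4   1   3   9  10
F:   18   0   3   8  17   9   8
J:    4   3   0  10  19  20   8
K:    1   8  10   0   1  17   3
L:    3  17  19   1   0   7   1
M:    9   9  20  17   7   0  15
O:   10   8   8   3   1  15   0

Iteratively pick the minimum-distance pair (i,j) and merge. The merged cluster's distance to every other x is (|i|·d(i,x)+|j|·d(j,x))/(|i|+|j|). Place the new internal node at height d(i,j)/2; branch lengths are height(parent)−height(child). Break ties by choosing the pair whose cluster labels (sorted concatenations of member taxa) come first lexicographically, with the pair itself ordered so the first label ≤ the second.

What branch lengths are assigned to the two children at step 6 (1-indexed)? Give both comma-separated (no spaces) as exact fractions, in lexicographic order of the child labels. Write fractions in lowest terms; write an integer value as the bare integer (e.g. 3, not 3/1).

2/3,77/12

step 1: merge (D,K) at d=1; branch lengths D→1/2, K→1/2; new cluster DK
  updated: d(DK,F)=13, d(DK,J)=7, d(DK,L)=2, d(DK,M)=13, d(DK,O)=13/2
step 2: merge (L,O) at d=1; branch lengths L→1/2, O→1/2; new cluster LO
  updated: d(DK,LO)=17/4, d(F,LO)=25/2, d(J,LO)=27/2, d(LO,M)=11
step 3: merge (F,J) at d=3; branch lengths F→3/2, J→3/2; new cluster FJ
  updated: d(DK,FJ)=10, d(FJ,LO)=13, d(FJ,M)=29/2
step 4: merge (DK,LO) at d=17/4; branch lengths DK→13/8, LO→13/8; new cluster DKLO
  updated: d(DKLO,FJ)=23/2, d(DKLO,M)=12
step 5: merge (DKLO,FJ) at d=23/2; branch lengths DKLO→29/8, FJ→17/4; new cluster DFJKLO
  updated: d(DFJKLO,M)=77/6
step 6: merge (DFJKLO,M) at d=77/6; branch lengths DFJKLO→2/3, M→77/12; new cluster DFJKLMO
final tree: ((((D:1/2,K:1/2):13/8,(L:1/2,O:1/2):13/8):29/8,(F:3/2,J:3/2):17/4):2/3,M:77/12)
total length: 557/24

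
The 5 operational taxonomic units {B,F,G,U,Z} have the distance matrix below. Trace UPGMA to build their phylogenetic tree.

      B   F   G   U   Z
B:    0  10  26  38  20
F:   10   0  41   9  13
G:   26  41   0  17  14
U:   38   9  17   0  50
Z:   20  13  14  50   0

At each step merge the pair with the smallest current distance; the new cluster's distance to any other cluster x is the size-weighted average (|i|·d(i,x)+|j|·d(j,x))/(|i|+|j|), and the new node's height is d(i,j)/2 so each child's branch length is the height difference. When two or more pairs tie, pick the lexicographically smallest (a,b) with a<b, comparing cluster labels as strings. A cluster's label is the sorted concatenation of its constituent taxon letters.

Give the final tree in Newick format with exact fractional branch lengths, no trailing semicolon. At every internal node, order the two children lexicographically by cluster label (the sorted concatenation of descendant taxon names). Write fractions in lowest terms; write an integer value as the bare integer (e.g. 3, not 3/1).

((B:23/2,(G:7,Z:7):9/2):31/12,(F:9/2,U:9/2):115/12)

1. join F+U (d=9) ⇒ FU; edges |F|=9/2, |U|=9/2
  updated: d(B,FU)=24, d(FU,G)=29, d(FU,Z)=63/2
2. join G+Z (d=14) ⇒ GZ; edges |G|=7, |Z|=7
  updated: d(B,GZ)=23, d(FU,GZ)=121/4
3. join B+GZ (d=23) ⇒ BGZ; edges |B|=23/2, |GZ|=9/2
  updated: d(BGZ,FU)=169/6
4. join BGZ+FU (d=169/6) ⇒ BFGUZ; edges |BGZ|=31/12, |FU|=115/12
final tree: ((B:23/2,(G:7,Z:7):9/2):31/12,(F:9/2,U:9/2):115/12)
total length: 307/6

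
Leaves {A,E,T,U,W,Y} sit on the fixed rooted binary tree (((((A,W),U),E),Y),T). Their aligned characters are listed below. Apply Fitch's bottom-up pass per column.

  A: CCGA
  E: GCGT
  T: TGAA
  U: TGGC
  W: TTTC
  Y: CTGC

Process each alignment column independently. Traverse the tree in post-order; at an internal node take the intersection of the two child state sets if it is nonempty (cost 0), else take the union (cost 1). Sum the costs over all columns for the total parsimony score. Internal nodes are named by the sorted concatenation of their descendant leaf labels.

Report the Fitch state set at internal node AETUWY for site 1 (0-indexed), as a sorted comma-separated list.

C,G,T

AW@0: {C} ∪ {T} = {C,T} (union, +1)
AUW@0: {C,T} ∩ {T} = {T} (intersection, +0)
AEUW@0: {T} ∪ {G} = {G,T} (union, +1)
AEUWY@0: {G,T} ∪ {C} = {C,G,T} (union, +1)
AETUWY@0: {C,G,T} ∩ {T} = {T} (intersection, +0)
AW@1: {C} ∪ {T} = {C,T} (union, +1)
AUW@1: {C,T} ∪ {G} = {C,G,T} (union, +1)
AEUW@1: {C,G,T} ∩ {C} = {C} (intersection, +0)
AEUWY@1: {C} ∪ {T} = {C,T} (union, +1)
AETUWY@1: {C,T} ∪ {G} = {C,G,T} (union, +1)
AW@2: {G} ∪ {T} = {G,T} (union, +1)
AUW@2: {G,T} ∩ {G} = {G} (intersection, +0)
AEUW@2: {G} ∩ {G} = {G} (intersection, +0)
AEUWY@2: {G} ∩ {G} = {G} (intersection, +0)
AETUWY@2: {G} ∪ {A} = {A,G} (union, +1)
AW@3: {A} ∪ {C} = {A,C} (union, +1)
AUW@3: {A,C} ∩ {C} = {C} (intersection, +0)
AEUW@3: {C} ∪ {T} = {C,T} (union, +1)
AEUWY@3: {C,T} ∩ {C} = {C} (intersection, +0)
AETUWY@3: {C} ∪ {A} = {A,C} (union, +1)
per-site changes: [3, 4, 2, 3]; total = 12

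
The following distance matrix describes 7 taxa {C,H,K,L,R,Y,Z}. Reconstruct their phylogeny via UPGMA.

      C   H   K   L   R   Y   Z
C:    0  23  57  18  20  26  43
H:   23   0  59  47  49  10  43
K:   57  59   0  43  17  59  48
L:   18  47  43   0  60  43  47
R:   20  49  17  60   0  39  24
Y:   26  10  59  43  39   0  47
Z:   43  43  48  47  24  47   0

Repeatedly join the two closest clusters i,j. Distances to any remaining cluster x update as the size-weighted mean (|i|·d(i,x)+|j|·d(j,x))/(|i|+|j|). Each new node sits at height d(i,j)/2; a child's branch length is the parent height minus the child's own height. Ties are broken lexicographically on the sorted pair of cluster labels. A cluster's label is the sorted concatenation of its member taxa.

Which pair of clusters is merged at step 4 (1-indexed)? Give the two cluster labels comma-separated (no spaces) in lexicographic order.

CL,HY

iteration 1: select H,Y (d=10); attach at lengths (5, 5); label the merged cluster HY
  updated: d(C,HY)=49/2, d(HY,K)=59, d(HY,L)=45, d(HY,R)=44, d(HY,Z)=45
iteration 2: select K,R (d=17); attach at lengths (17/2, 17/2); label the merged cluster KR
  updated: d(C,KR)=77/2, d(HY,KR)=103/2, d(KR,L)=103/2, d(KR,Z)=36
iteration 3: select C,L (d=18); attach at lengths (9, 9); label the merged cluster CL
  updated: d(CL,HY)=139/4, d(CL,KR)=45, d(CL,Z)=45
iteration 4: select CL,HY (d=139/4); attach at lengths (67/8, 99/8); label the merged cluster CHLY
  updated: d(CHLY,KR)=193/4, d(CHLY,Z)=45
iteration 5: select KR,Z (d=36); attach at lengths (19/2, 18); label the merged cluster KRZ
  updated: d(CHLY,KRZ)=283/6
iteration 6: select CHLY,KRZ (d=283/6); attach at lengths (149/24, 67/12); label the merged cluster CHKLRYZ
final tree: (((C:9,L:9):67/8,(H:5,Y:5):99/8):149/24,((K:17/2,R:17/2):19/2,Z:18):67/12)
total length: 2521/24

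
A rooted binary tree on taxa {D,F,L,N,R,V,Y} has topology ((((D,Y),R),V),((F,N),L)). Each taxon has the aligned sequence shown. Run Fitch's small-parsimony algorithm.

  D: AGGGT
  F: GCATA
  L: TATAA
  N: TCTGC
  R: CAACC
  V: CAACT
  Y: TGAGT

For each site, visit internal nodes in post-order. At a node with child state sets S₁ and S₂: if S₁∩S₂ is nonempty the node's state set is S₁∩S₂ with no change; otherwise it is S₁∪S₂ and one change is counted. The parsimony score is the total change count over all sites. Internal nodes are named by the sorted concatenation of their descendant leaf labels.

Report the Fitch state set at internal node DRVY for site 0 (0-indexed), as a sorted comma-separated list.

C

[col 0] DY: children D:{A}, Y:{T} ∪→ {A,T}; cost 1
[col 0] DRY: children DY:{A,T}, R:{C} ∪→ {A,C,T}; cost 1
[col 0] DRVY: children DRY:{A,C,T}, V:{C} ∩→ {C}; cost 0
[col 0] FN: children F:{G}, N:{T} ∪→ {G,T}; cost 1
[col 0] FLN: children FN:{G,T}, L:{T} ∩→ {T}; cost 0
[col 0] DFLNRVY: children DRVY:{C}, FLN:{T} ∪→ {C,T}; cost 1
[col 1] DY: children D:{G}, Y:{G} ∩→ {G}; cost 0
[col 1] DRY: children DY:{G}, R:{A} ∪→ {A,G}; cost 1
[col 1] DRVY: children DRY:{A,G}, V:{A} ∩→ {A}; cost 0
[col 1] FN: children F:{C}, N:{C} ∩→ {C}; cost 0
[col 1] FLN: children FN:{C}, L:{A} ∪→ {A,C}; cost 1
[col 1] DFLNRVY: children DRVY:{A}, FLN:{A,C} ∩→ {A}; cost 0
[col 2] DY: children D:{G}, Y:{A} ∪→ {A,G}; cost 1
[col 2] DRY: children DY:{A,G}, R:{A} ∩→ {A}; cost 0
[col 2] DRVY: children DRY:{A}, V:{A} ∩→ {A}; cost 0
[col 2] FN: children F:{A}, N:{T} ∪→ {A,T}; cost 1
[col 2] FLN: children FN:{A,T}, L:{T} ∩→ {T}; cost 0
[col 2] DFLNRVY: children DRVY:{A}, FLN:{T} ∪→ {A,T}; cost 1
[col 3] DY: children D:{G}, Y:{G} ∩→ {G}; cost 0
[col 3] DRY: children DY:{G}, R:{C} ∪→ {C,G}; cost 1
[col 3] DRVY: children DRY:{C,G}, V:{C} ∩→ {C}; cost 0
[col 3] FN: children F:{T}, N:{G} ∪→ {G,T}; cost 1
[col 3] FLN: children FN:{G,T}, L:{A} ∪→ {A,G,T}; cost 1
[col 3] DFLNRVY: children DRVY:{C}, FLN:{A,G,T} ∪→ {A,C,G,T}; cost 1
[col 4] DY: children D:{T}, Y:{T} ∩→ {T}; cost 0
[col 4] DRY: children DY:{T}, R:{C} ∪→ {C,T}; cost 1
[col 4] DRVY: children DRY:{C,T}, V:{T} ∩→ {T}; cost 0
[col 4] FN: children F:{A}, N:{C} ∪→ {A,C}; cost 1
[col 4] FLN: children FN:{A,C}, L:{A} ∩→ {A}; cost 0
[col 4] DFLNRVY: children DRVY:{T}, FLN:{A} ∪→ {A,T}; cost 1
per-site changes: [4, 2, 3, 4, 3]; total = 16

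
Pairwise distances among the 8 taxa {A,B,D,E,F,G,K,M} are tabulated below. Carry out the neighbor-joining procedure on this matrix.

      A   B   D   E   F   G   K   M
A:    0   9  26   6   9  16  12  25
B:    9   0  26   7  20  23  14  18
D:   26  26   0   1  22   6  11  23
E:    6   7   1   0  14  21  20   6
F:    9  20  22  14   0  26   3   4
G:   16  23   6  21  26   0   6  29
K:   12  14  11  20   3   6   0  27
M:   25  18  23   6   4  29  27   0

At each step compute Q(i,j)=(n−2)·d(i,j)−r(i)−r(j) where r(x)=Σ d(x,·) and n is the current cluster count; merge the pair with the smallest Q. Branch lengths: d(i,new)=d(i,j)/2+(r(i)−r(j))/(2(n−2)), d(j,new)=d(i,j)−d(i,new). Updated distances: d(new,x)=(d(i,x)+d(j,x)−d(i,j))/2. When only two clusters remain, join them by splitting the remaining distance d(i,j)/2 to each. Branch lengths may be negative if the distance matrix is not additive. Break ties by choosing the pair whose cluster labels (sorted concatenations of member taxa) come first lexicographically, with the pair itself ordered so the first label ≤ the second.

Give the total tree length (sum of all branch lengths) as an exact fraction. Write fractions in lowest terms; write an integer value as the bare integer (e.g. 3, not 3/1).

iteration 1: select D,G (d=6, Q=-206); attach at lengths (2, 4); label the merged cluster DG
  updated: d(A,DG)=18, d(B,DG)=43/2, d(DG,E)=8, d(DG,F)=21, d(DG,K)=11/2, d(DG,M)=23
iteration 2: select F,M (d=4, Q=-154); attach at lengths (-6/5, 26/5); label the merged cluster FM
  updated: d(A,FM)=15, d(B,FM)=17, d(DG,FM)=20, d(E,FM)=8, d(FM,K)=13
iteration 3: select DG,K (d=11/2, Q=-231/2); attach at lengths (61/16, 27/16); label the merged cluster DGK
  updated: d(A,DGK)=49/4, d(B,DGK)=15, d(DGK,E)=45/4, d(DGK,FM)=55/4
iteration 4: select DGK,FM (d=55/4, Q=-259/4); attach at lengths (53/8, 57/8); label the merged cluster DFGKM
  updated: d(A,DFGKM)=27/4, d(B,DFGKM)=73/8, d(DFGKM,E)=11/4
iteration 5: select A,B (d=9, Q=-231/8); attach at lengths (117/32, 171/32); label the merged cluster AB
  updated: d(AB,DFGKM)=55/16, d(AB,E)=2
iteration 6: select AB,DFGKM (d=55/16, Q=-131/16); attach at lengths (43/32, 67/32); label the merged cluster ABDFGKM
  updated: d(ABDFGKM,E)=21/32
iteration 7: select ABDFGKM,E (d=21/32); attach at lengths (21/64, 21/64); label the merged cluster ABDEFGKM
final tree: (((A:117/32,B:171/32):43/32,(((D:2,G:4):61/16,K:27/16):53/8,(F:-6/5,M:26/5):57/8):67/32):21/64,E:21/64)
total length: 1355/32

1355/32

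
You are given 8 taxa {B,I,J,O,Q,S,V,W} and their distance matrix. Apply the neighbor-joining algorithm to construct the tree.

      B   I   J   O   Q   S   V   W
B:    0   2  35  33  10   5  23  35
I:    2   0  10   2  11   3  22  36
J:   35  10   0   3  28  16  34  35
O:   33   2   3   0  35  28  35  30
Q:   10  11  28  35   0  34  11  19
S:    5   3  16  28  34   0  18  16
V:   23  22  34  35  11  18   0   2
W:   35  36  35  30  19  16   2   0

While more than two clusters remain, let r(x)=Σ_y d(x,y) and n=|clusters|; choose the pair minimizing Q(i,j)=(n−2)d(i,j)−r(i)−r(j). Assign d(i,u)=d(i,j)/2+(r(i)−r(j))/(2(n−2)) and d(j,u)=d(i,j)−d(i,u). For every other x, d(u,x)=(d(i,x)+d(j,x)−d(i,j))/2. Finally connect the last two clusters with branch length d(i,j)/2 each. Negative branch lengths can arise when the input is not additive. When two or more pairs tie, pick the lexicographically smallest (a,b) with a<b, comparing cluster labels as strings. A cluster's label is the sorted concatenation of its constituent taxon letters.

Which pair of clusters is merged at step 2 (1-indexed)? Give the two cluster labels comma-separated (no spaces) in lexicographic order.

1. join J+O (d=3, Q=-309) ⇒ JO; edges |J|=13/12, |O|=23/12
  updated: d(B,JO)=65/2, d(I,JO)=9/2, d(JO,Q)=30, d(JO,S)=41/2, d(JO,V)=33, d(JO,W)=31
2. join V+W (d=2, Q=-238) ⇒ VW; edges |V|=-2, |W|=4
  updated: d(B,VW)=28, d(I,VW)=28, d(JO,VW)=31, d(Q,VW)=14, d(S,VW)=16
3. join Q+VW (d=14, Q=-160) ⇒ QVW; edges |Q|=19/4, |VW|=37/4
  updated: d(B,QVW)=12, d(I,QVW)=25/2, d(JO,QVW)=47/2, d(QVW,S)=18
4. join I+JO (d=9/2, Q=-179/2) ⇒ IJO; edges |I|=-91/12, |JO|=145/12
  updated: d(B,IJO)=15, d(IJO,QVW)=63/4, d(IJO,S)=19/2
5. join B+S (d=5, Q=-109/2) ⇒ BS; edges |B|=19/8, |S|=21/8
  updated: d(BS,IJO)=39/4, d(BS,QVW)=25/2
6. join BS+IJO (d=39/4, Q=-38) ⇒ BIJOS; edges |BS|=13/4, |IJO|=13/2
  updated: d(BIJOS,QVW)=37/4
7. join BIJOS+QVW (d=37/4) ⇒ BIJOQSVW; edges |BIJOS|=37/8, |QVW|=37/8
final tree: (((B:19/8,S:21/8):13/4,(I:-91/12,(J:13/12,O:23/12):145/12):13/2):37/8,(Q:19/4,(V:-2,W:4):37/4):37/8)
total length: 95/2

V,W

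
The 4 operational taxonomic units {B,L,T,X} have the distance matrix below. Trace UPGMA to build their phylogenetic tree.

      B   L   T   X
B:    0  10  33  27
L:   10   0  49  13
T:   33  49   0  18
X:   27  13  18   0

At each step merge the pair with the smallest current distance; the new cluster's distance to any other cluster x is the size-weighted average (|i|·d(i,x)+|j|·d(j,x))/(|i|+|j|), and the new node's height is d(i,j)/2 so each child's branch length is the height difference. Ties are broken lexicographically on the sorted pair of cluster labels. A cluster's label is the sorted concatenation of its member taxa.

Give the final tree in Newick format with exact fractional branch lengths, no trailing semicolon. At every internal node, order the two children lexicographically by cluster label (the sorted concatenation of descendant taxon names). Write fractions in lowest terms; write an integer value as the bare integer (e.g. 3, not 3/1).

1. join B+L (d=10) ⇒ BL; edges |B|=5, |L|=5
  updated: d(BL,T)=41, d(BL,X)=20
2. join T+X (d=18) ⇒ TX; edges |T|=9, |X|=9
  updated: d(BL,TX)=61/2
3. join BL+TX (d=61/2) ⇒ BLTX; edges |BL|=41/4, |TX|=25/4
final tree: ((B:5,L:5):41/4,(T:9,X:9):25/4)
total length: 89/2

((B:5,L:5):41/4,(T:9,X:9):25/4)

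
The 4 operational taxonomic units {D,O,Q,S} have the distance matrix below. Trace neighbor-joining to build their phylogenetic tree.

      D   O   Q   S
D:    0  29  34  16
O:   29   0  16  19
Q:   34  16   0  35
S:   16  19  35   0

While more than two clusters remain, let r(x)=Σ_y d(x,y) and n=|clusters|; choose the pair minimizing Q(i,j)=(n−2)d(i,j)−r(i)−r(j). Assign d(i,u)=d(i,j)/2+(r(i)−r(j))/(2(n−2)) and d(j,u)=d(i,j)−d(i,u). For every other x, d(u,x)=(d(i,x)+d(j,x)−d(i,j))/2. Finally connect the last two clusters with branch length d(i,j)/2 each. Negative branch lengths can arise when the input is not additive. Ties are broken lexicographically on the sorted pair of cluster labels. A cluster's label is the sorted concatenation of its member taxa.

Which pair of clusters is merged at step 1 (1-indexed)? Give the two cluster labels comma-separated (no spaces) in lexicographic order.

1. join D+S (d=16, Q=-117) ⇒ DS; edges |D|=41/4, |S|=23/4
  updated: d(DS,O)=16, d(DS,Q)=53/2
2. join DS+O (d=16, Q=-117/2) ⇒ DOS; edges |DS|=53/4, |O|=11/4
  updated: d(DOS,Q)=53/4
3. join DOS+Q (d=53/4) ⇒ DOQS; edges |DOS|=53/8, |Q|=53/8
final tree: (((D:41/4,S:23/4):53/4,O:11/4):53/8,Q:53/8)
total length: 181/4

D,S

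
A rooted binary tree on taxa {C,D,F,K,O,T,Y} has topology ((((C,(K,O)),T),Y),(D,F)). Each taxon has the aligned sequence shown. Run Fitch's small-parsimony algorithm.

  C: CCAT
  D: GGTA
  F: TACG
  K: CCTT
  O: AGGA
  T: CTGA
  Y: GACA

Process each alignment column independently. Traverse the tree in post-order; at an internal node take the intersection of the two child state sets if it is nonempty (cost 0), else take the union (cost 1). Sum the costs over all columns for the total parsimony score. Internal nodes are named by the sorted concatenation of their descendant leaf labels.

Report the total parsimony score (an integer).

14

[col 0] KO: children K:{C}, O:{A} ∪→ {A,C}; cost 1
[col 0] CKO: children C:{C}, KO:{A,C} ∩→ {C}; cost 0
[col 0] CKOT: children CKO:{C}, T:{C} ∩→ {C}; cost 0
[col 0] CKOTY: children CKOT:{C}, Y:{G} ∪→ {C,G}; cost 1
[col 0] DF: children D:{G}, F:{T} ∪→ {G,T}; cost 1
[col 0] CDFKOTY: children CKOTY:{C,G}, DF:{G,T} ∩→ {G}; cost 0
[col 1] KO: children K:{C}, O:{G} ∪→ {C,G}; cost 1
[col 1] CKO: children C:{C}, KO:{C,G} ∩→ {C}; cost 0
[col 1] CKOT: children CKO:{C}, T:{T} ∪→ {C,T}; cost 1
[col 1] CKOTY: children CKOT:{C,T}, Y:{A} ∪→ {A,C,T}; cost 1
[col 1] DF: children D:{G}, F:{A} ∪→ {A,G}; cost 1
[col 1] CDFKOTY: children CKOTY:{A,C,T}, DF:{A,G} ∩→ {A}; cost 0
[col 2] KO: children K:{T}, O:{G} ∪→ {G,T}; cost 1
[col 2] CKO: children C:{A}, KO:{G,T} ∪→ {A,G,T}; cost 1
[col 2] CKOT: children CKO:{A,G,T}, T:{G} ∩→ {G}; cost 0
[col 2] CKOTY: children CKOT:{G}, Y:{C} ∪→ {C,G}; cost 1
[col 2] DF: children D:{T}, F:{C} ∪→ {C,T}; cost 1
[col 2] CDFKOTY: children CKOTY:{C,G}, DF:{C,T} ∩→ {C}; cost 0
[col 3] KO: children K:{T}, O:{A} ∪→ {A,T}; cost 1
[col 3] CKO: children C:{T}, KO:{A,T} ∩→ {T}; cost 0
[col 3] CKOT: children CKO:{T}, T:{A} ∪→ {A,T}; cost 1
[col 3] CKOTY: children CKOT:{A,T}, Y:{A} ∩→ {A}; cost 0
[col 3] DF: children D:{A}, F:{G} ∪→ {A,G}; cost 1
[col 3] CDFKOTY: children CKOTY:{A}, DF:{A,G} ∩→ {A}; cost 0
per-site changes: [3, 4, 4, 3]; total = 14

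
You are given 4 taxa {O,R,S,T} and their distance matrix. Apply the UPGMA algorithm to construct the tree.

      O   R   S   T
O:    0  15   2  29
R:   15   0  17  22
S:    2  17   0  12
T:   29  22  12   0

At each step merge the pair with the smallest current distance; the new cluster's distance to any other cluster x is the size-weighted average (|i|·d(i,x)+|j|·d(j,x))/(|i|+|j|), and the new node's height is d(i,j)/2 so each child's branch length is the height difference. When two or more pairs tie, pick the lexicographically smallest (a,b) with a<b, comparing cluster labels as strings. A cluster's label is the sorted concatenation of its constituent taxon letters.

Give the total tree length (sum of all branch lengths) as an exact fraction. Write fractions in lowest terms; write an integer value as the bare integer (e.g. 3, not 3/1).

step 1: merge (O,S) at d=2; branch lengths O→1, S→1; new cluster OS
  updated: d(OS,R)=16, d(OS,T)=41/2
step 2: merge (OS,R) at d=16; branch lengths OS→7, R→8; new cluster ORS
  updated: d(ORS,T)=21
step 3: merge (ORS,T) at d=21; branch lengths ORS→5/2, T→21/2; new cluster ORST
final tree: (((O:1,S:1):7,R:8):5/2,T:21/2)
total length: 30

30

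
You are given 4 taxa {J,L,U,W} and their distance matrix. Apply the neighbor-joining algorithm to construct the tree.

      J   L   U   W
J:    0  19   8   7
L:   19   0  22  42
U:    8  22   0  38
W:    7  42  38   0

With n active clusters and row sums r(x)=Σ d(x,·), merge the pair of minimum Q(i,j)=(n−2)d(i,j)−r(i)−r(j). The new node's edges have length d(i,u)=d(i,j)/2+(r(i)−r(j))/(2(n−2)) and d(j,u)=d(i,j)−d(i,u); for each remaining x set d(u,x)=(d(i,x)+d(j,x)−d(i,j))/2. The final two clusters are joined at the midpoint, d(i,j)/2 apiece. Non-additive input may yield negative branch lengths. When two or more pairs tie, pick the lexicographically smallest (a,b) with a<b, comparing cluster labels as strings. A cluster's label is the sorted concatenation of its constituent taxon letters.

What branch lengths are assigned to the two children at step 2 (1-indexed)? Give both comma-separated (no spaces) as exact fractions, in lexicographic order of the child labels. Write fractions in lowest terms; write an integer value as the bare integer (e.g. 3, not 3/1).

1. join J+W (d=7, Q=-107) ⇒ JW; edges |J|=-39/4, |W|=67/4
  updated: d(JW,L)=27, d(JW,U)=39/2
2. join JW+L (d=27, Q=-137/2) ⇒ JLW; edges |JW|=49/4, |L|=59/4
  updated: d(JLW,U)=29/4
3. join JLW+U (d=29/4) ⇒ JLUW; edges |JLW|=29/8, |U|=29/8
final tree: (((J:-39/4,W:67/4):49/4,L:59/4):29/8,U:29/8)
total length: 165/4

49/4,59/4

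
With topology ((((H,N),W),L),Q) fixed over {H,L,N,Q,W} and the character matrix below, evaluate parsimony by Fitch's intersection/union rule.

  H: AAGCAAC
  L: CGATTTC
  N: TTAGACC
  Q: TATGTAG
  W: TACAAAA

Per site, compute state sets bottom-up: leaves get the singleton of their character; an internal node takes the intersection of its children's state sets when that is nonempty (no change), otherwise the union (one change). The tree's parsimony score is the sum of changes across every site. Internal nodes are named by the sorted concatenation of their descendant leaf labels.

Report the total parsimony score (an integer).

[col 0] HN: children H:{A}, N:{T} ∪→ {A,T}; cost 1
[col 0] HNW: children HN:{A,T}, W:{T} ∩→ {T}; cost 0
[col 0] HLNW: children HNW:{T}, L:{C} ∪→ {C,T}; cost 1
[col 0] HLNQW: children HLNW:{C,T}, Q:{T} ∩→ {T}; cost 0
[col 1] HN: children H:{A}, N:{T} ∪→ {A,T}; cost 1
[col 1] HNW: children HN:{A,T}, W:{A} ∩→ {A}; cost 0
[col 1] HLNW: children HNW:{A}, L:{G} ∪→ {A,G}; cost 1
[col 1] HLNQW: children HLNW:{A,G}, Q:{A} ∩→ {A}; cost 0
[col 2] HN: children H:{G}, N:{A} ∪→ {A,G}; cost 1
[col 2] HNW: children HN:{A,G}, W:{C} ∪→ {A,C,G}; cost 1
[col 2] HLNW: children HNW:{A,C,G}, L:{A} ∩→ {A}; cost 0
[col 2] HLNQW: children HLNW:{A}, Q:{T} ∪→ {A,T}; cost 1
[col 3] HN: children H:{C}, N:{G} ∪→ {C,G}; cost 1
[col 3] HNW: children HN:{C,G}, W:{A} ∪→ {A,C,G}; cost 1
[col 3] HLNW: children HNW:{A,C,G}, L:{T} ∪→ {A,C,G,T}; cost 1
[col 3] HLNQW: children HLNW:{A,C,G,T}, Q:{G} ∩→ {G}; cost 0
[col 4] HN: children H:{A}, N:{A} ∩→ {A}; cost 0
[col 4] HNW: children HN:{A}, W:{A} ∩→ {A}; cost 0
[col 4] HLNW: children HNW:{A}, L:{T} ∪→ {A,T}; cost 1
[col 4] HLNQW: children HLNW:{A,T}, Q:{T} ∩→ {T}; cost 0
[col 5] HN: children H:{A}, N:{C} ∪→ {A,C}; cost 1
[col 5] HNW: children HN:{A,C}, W:{A} ∩→ {A}; cost 0
[col 5] HLNW: children HNW:{A}, L:{T} ∪→ {A,T}; cost 1
[col 5] HLNQW: children HLNW:{A,T}, Q:{A} ∩→ {A}; cost 0
[col 6] HN: children H:{C}, N:{C} ∩→ {C}; cost 0
[col 6] HNW: children HN:{C}, W:{A} ∪→ {A,C}; cost 1
[col 6] HLNW: children HNW:{A,C}, L:{C} ∩→ {C}; cost 0
[col 6] HLNQW: children HLNW:{C}, Q:{G} ∪→ {C,G}; cost 1
per-site changes: [2, 2, 3, 3, 1, 2, 2]; total = 15

15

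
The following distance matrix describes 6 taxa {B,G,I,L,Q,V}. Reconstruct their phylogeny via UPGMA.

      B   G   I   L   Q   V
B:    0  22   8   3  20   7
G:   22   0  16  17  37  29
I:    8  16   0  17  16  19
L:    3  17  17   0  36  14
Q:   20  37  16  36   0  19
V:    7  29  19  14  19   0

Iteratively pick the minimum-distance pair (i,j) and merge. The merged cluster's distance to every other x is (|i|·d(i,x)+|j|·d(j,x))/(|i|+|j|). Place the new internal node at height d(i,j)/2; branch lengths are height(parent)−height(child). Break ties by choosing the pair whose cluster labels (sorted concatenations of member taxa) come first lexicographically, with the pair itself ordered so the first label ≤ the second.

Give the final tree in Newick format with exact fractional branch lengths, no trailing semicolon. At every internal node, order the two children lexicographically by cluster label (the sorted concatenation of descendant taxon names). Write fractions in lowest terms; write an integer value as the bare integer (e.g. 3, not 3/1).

(((((B:3/2,L:3/2):15/4,V:21/4):25/12,I:22/3):19/6,G:21/2):23/10,Q:64/5)

1. join B+L (d=3) ⇒ BL; edges |B|=3/2, |L|=3/2
  updated: d(BL,G)=39/2, d(BL,I)=25/2, d(BL,Q)=28, d(BL,V)=21/2
2. join BL+V (d=21/2) ⇒ BLV; edges |BL|=15/4, |V|=21/4
  updated: d(BLV,G)=68/3, d(BLV,I)=44/3, d(BLV,Q)=25
3. join BLV+I (d=44/3) ⇒ BILV; edges |BLV|=25/12, |I|=22/3
  updated: d(BILV,G)=21, d(BILV,Q)=91/4
4. join BILV+G (d=21) ⇒ BGILV; edges |BILV|=19/6, |G|=21/2
  updated: d(BGILV,Q)=128/5
5. join BGILV+Q (d=128/5) ⇒ BGILQV; edges |BGILV|=23/10, |Q|=64/5
final tree: (((((B:3/2,L:3/2):15/4,V:21/4):25/12,I:22/3):19/6,G:21/2):23/10,Q:64/5)
total length: 3011/60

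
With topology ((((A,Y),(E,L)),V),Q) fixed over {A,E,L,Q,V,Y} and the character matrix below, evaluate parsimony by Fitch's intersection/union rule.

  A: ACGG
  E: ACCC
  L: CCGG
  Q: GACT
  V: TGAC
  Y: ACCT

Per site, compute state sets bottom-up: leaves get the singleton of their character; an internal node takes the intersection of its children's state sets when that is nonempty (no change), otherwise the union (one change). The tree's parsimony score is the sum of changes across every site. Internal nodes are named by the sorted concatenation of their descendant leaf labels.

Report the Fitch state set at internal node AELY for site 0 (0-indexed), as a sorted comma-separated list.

AY@0: {A} ∩ {A} = {A} (intersection, +0)
EL@0: {A} ∪ {C} = {A,C} (union, +1)
AELY@0: {A} ∩ {A,C} = {A} (intersection, +0)
AELVY@0: {A} ∪ {T} = {A,T} (union, +1)
AELQVY@0: {A,T} ∪ {G} = {A,G,T} (union, +1)
AY@1: {C} ∩ {C} = {C} (intersection, +0)
EL@1: {C} ∩ {C} = {C} (intersection, +0)
AELY@1: {C} ∩ {C} = {C} (intersection, +0)
AELVY@1: {C} ∪ {G} = {C,G} (union, +1)
AELQVY@1: {C,G} ∪ {A} = {A,C,G} (union, +1)
AY@2: {G} ∪ {C} = {C,G} (union, +1)
EL@2: {C} ∪ {G} = {C,G} (union, +1)
AELY@2: {C,G} ∩ {C,G} = {C,G} (intersection, +0)
AELVY@2: {C,G} ∪ {A} = {A,C,G} (union, +1)
AELQVY@2: {A,C,G} ∩ {C} = {C} (intersection, +0)
AY@3: {G} ∪ {T} = {G,T} (union, +1)
EL@3: {C} ∪ {G} = {C,G} (union, +1)
AELY@3: {G,T} ∩ {C,G} = {G} (intersection, +0)
AELVY@3: {G} ∪ {C} = {C,G} (union, +1)
AELQVY@3: {C,G} ∪ {T} = {C,G,T} (union, +1)
per-site changes: [3, 2, 3, 4]; total = 12

A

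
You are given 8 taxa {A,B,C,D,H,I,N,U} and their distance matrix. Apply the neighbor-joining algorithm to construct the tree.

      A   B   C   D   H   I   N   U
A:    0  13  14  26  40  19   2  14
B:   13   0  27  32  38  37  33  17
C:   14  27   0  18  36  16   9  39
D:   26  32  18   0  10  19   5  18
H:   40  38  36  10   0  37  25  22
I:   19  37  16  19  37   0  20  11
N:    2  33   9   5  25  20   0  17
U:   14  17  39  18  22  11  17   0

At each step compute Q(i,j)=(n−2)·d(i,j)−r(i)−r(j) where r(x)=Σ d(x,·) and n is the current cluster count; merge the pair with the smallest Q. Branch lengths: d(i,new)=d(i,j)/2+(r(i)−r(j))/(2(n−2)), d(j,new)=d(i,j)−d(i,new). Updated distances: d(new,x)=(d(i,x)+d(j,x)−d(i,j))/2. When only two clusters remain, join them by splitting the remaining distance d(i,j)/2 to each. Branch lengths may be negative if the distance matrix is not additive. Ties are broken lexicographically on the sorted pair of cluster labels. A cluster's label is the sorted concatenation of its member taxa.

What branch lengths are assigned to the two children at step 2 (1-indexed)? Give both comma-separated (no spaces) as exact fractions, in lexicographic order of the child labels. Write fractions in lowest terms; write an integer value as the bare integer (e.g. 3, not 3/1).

129/10,41/10

iteration 1: select D,H (d=10, Q=-276); attach at lengths (-5/3, 35/3); label the merged cluster DH
  updated: d(A,DH)=28, d(B,DH)=30, d(C,DH)=22, d(DH,I)=23, d(DH,N)=10, d(DH,U)=15
iteration 2: select B,U (d=17, Q=-185); attach at lengths (129/10, 41/10); label the merged cluster BU
  updated: d(A,BU)=5, d(BU,C)=49/2, d(BU,DH)=14, d(BU,I)=31/2, d(BU,N)=33/2
iteration 3: select A,BU (d=5, Q=-247/2); attach at lengths (25/16, 55/16); label the merged cluster ABU
  updated: d(ABU,C)=67/4, d(ABU,DH)=37/2, d(ABU,I)=59/4, d(ABU,N)=27/4
iteration 4: select C,I (d=16, Q=-179/2); attach at lengths (19/3, 29/3); label the merged cluster CI
  updated: d(ABU,CI)=31/4, d(CI,DH)=29/2, d(CI,N)=13/2
iteration 5: select ABU,CI (d=31/4, Q=-185/4); attach at lengths (79/16, 45/16); label the merged cluster ABCIU
  updated: d(ABCIU,DH)=101/8, d(ABCIU,N)=11/4
iteration 6: select ABCIU,DH (d=101/8, Q=-203/8); attach at lengths (43/16, 159/16); label the merged cluster ABCDHIU
  updated: d(ABCDHIU,N)=1/16
iteration 7: select ABCDHIU,N (d=1/16); attach at lengths (1/32, 1/32); label the merged cluster ABCDHINU
final tree: ((((A:25/16,(B:129/10,U:41/10):55/16):79/16,(C:19/3,I:29/3):45/16):43/16,(D:-5/3,H:35/3):159/16):1/32,N:1/32)
total length: 1095/16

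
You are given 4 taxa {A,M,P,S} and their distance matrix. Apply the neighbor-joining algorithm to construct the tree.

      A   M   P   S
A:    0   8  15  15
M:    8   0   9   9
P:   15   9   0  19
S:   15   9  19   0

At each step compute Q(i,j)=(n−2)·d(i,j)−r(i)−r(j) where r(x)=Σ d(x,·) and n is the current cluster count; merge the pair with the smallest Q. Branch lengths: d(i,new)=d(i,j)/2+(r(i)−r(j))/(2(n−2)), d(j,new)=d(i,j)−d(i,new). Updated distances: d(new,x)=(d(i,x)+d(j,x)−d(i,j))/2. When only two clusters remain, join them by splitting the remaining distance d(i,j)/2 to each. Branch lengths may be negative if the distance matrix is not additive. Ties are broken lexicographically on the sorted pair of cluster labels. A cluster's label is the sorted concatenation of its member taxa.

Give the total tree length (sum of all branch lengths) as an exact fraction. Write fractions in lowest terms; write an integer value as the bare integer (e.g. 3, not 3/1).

99/4

iteration 1: select A,P (d=15, Q=-51); attach at lengths (25/4, 35/4); label the merged cluster AP
  updated: d(AP,M)=1, d(AP,S)=19/2
iteration 2: select AP,M (d=1, Q=-39/2); attach at lengths (3/4, 1/4); label the merged cluster AMP
  updated: d(AMP,S)=35/4
iteration 3: select AMP,S (d=35/4); attach at lengths (35/8, 35/8); label the merged cluster AMPS
final tree: (((A:25/4,P:35/4):3/4,M:1/4):35/8,S:35/8)
total length: 99/4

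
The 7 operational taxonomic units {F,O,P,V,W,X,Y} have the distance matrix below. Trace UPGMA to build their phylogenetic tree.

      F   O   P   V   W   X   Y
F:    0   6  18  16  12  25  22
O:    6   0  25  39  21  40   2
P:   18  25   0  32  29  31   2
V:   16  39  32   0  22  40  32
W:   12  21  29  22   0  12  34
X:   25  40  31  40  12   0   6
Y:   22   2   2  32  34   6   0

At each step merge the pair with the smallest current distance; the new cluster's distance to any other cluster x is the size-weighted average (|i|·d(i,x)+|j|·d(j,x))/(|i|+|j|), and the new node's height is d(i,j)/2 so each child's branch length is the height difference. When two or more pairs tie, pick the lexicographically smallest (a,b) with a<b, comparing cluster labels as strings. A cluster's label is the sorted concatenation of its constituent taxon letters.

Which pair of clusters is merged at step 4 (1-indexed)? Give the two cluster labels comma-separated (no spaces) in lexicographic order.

step 1: merge (O,Y) at d=2; branch lengths O→1, Y→1; new cluster OY
  updated: d(F,OY)=14, d(OY,P)=27/2, d(OY,V)=71/2, d(OY,W)=55/2, d(OY,X)=23
step 2: merge (F,W) at d=12; branch lengths F→6, W→6; new cluster FW
  updated: d(FW,OY)=83/4, d(FW,P)=47/2, d(FW,V)=19, d(FW,X)=37/2
step 3: merge (OY,P) at d=27/2; branch lengths OY→23/4, P→27/4; new cluster OPY
  updated: d(FW,OPY)=65/3, d(OPY,V)=103/3, d(OPY,X)=77/3
step 4: merge (FW,X) at d=37/2; branch lengths FW→13/4, X→37/4; new cluster FWX
  updated: d(FWX,OPY)=23, d(FWX,V)=26
step 5: merge (FWX,OPY) at d=23; branch lengths FWX→9/4, OPY→19/4; new cluster FOPWXY
  updated: d(FOPWXY,V)=181/6
step 6: merge (FOPWXY,V) at d=181/6; branch lengths FOPWXY→43/12, V→181/12; new cluster FOPVWXY
final tree: ((((F:6,W:6):13/4,X:37/4):9/4,((O:1,Y:1):23/4,P:27/4):19/4):43/12,V:181/12)
total length: 194/3

FW,X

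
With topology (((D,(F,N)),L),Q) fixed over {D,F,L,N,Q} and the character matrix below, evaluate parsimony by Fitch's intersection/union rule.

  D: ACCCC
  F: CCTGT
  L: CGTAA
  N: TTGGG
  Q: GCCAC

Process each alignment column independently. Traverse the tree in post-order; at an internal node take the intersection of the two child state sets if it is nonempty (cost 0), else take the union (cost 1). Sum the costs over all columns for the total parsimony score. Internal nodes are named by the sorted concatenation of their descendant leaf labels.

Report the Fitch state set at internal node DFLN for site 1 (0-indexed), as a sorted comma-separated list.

C,G

site 0, node FN: F={C} ∪ N={T} → {C,T} (+1)
site 0, node DFN: D={A} ∪ FN={C,T} → {A,C,T} (+1)
site 0, node DFLN: DFN={A,C,T} ∩ L={C} → {C} (+0)
site 0, node DFLNQ: DFLN={C} ∪ Q={G} → {C,G} (+1)
site 1, node FN: F={C} ∪ N={T} → {C,T} (+1)
site 1, node DFN: D={C} ∩ FN={C,T} → {C} (+0)
site 1, node DFLN: DFN={C} ∪ L={G} → {C,G} (+1)
site 1, node DFLNQ: DFLN={C,G} ∩ Q={C} → {C} (+0)
site 2, node FN: F={T} ∪ N={G} → {G,T} (+1)
site 2, node DFN: D={C} ∪ FN={G,T} → {C,G,T} (+1)
site 2, node DFLN: DFN={C,G,T} ∩ L={T} → {T} (+0)
site 2, node DFLNQ: DFLN={T} ∪ Q={C} → {C,T} (+1)
site 3, node FN: F={G} ∩ N={G} → {G} (+0)
site 3, node DFN: D={C} ∪ FN={G} → {C,G} (+1)
site 3, node DFLN: DFN={C,G} ∪ L={A} → {A,C,G} (+1)
site 3, node DFLNQ: DFLN={A,C,G} ∩ Q={A} → {A} (+0)
site 4, node FN: F={T} ∪ N={G} → {G,T} (+1)
site 4, node DFN: D={C} ∪ FN={G,T} → {C,G,T} (+1)
site 4, node DFLN: DFN={C,G,T} ∪ L={A} → {A,C,G,T} (+1)
site 4, node DFLNQ: DFLN={A,C,G,T} ∩ Q={C} → {C} (+0)
per-site changes: [3, 2, 3, 2, 3]; total = 13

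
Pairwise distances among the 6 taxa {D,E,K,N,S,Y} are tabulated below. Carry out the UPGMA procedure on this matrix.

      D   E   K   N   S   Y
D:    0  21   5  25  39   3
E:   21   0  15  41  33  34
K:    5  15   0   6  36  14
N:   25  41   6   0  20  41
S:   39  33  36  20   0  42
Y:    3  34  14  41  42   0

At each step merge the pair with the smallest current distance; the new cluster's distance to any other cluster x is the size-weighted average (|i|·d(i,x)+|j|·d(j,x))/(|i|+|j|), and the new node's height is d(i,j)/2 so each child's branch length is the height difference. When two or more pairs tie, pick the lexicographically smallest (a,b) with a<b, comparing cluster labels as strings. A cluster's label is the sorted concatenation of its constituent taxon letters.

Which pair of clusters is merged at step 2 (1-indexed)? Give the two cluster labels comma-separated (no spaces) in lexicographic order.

K,N

1. join D+Y (d=3) ⇒ DY; edges |D|=3/2, |Y|=3/2
  updated: d(DY,E)=55/2, d(DY,K)=19/2, d(DY,N)=33, d(DY,S)=81/2
2. join K+N (d=6) ⇒ KN; edges |K|=3, |N|=3
  updated: d(DY,KN)=85/4, d(E,KN)=28, d(KN,S)=28
3. join DY+KN (d=85/4) ⇒ DKNY; edges |DY|=73/8, |KN|=61/8
  updated: d(DKNY,E)=111/4, d(DKNY,S)=137/4
4. join DKNY+E (d=111/4) ⇒ DEKNY; edges |DKNY|=13/4, |E|=111/8
  updated: d(DEKNY,S)=34
5. join DEKNY+S (d=34) ⇒ DEKNSY; edges |DEKNY|=25/8, |S|=17
final tree: ((((D:3/2,Y:3/2):73/8,(K:3,N:3):61/8):13/4,E:111/8):25/8,S:17)
total length: 63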